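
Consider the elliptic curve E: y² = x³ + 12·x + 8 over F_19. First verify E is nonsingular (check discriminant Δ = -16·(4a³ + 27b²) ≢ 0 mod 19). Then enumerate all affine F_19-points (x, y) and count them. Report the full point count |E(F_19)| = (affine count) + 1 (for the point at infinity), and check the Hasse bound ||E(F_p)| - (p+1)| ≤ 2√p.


Affine points = {(4, 5), (4, 14), (6, 7), (6, 12), (7, 6), (7, 13), (9, 3), (9, 16), (10, 8), (10, 11), (13, 9), (13, 10)}; affine count = 12; |E(F_19)| = 13.

Discriminant check: Δ ∝ 4a³ + 27b² = 4·12³ + 27·8² = 4·1728 + 27·64 ≡ 14 (mod 19). Nonzero ⇒ E is nonsingular.
For each x ∈ F_19, compute rhs = x³ + 12·x + 8 mod 19, then count y ∈ F_19 with y² ≡ rhs.
  x = 0: rhs = 8, matching y values: none (0 points).
  x = 1: rhs = 2, matching y values: none (0 points).
  x = 2: rhs = 2, matching y values: none (0 points).
  x = 3: rhs = 14, matching y values: none (0 points).
  x = 4: rhs = 6, matching y values: 5, 14 (2 points).
  x = 5: rhs = 3, matching y values: none (0 points).
  x = 6: rhs = 11, matching y values: 7, 12 (2 points).
  x = 7: rhs = 17, matching y values: 6, 13 (2 points).
  x = 8: rhs = 8, matching y values: none (0 points).
  x = 9: rhs = 9, matching y values: 3, 16 (2 points).
  x = 10: rhs = 7, matching y values: 8, 11 (2 points).
  x = 11: rhs = 8, matching y values: none (0 points).
  x = 12: rhs = 18, matching y values: none (0 points).
  x = 13: rhs = 5, matching y values: 9, 10 (2 points).
  x = 14: rhs = 13, matching y values: none (0 points).
  x = 15: rhs = 10, matching y values: none (0 points).
  x = 16: rhs = 2, matching y values: none (0 points).
  x = 17: rhs = 14, matching y values: none (0 points).
  x = 18: rhs = 14, matching y values: none (0 points).
Total affine count: 12.
Full point count |E(F_19)| = 12 + 1 = 13.
Hasse bound: |13 − (19+1)| = |-7| = 7 ≤ 2√19 ≈ 8.7178 ✓.


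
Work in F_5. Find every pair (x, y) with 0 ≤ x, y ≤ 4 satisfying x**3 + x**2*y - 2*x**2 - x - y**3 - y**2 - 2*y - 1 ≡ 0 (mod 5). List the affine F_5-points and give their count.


Affine F_5-points: {(0, 1), (2, 4), (3, 0), (3, 1), (3, 3)}; count = 5.

For each of the 25 pairs (x, y) ∈ F_5², evaluate f(x, y) mod 5. Record the zeros.
  x = 0: [0↦4, 1↦0, 2↦3, 3↦2, 4↦1]  zeros at y ∈ {1}
  x = 1: [0↦2, 1↦4, 2↦3, 3↦3, 4↦3]  zeros at y ∈ ∅
  x = 2: [0↦2, 1↦2, 2↦4, 3↦2, 4↦0]  zeros at y ∈ {4}
  x = 3: [0↦0, 1↦0, 2↦2, 3↦0, 4↦3]  zeros at y ∈ {0, 1, 3}
  x = 4: [0↦2, 1↦4, 2↦3, 3↦3, 4↦3]  zeros at y ∈ ∅
Collecting zeros: affine points = {(0, 1), (2, 4), (3, 0), (3, 1), (3, 3)}.
Total count |C(F_5)_aff| = 5.


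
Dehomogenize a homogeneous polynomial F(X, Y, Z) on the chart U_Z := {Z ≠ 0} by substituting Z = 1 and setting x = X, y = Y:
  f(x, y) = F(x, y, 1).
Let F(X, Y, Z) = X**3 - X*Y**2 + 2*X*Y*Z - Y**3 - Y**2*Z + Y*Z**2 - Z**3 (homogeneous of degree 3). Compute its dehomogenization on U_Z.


f(x, y) = x**3 - x*y**2 + 2*x*y - y**3 - y**2 + y - 1

On U_Z we set Z = 1. Each monomial c·X^i·Y^j·Z^k in F becomes c·x^i·y^j·1^k = c·x^i·y^j.
Substituting Z = 1: F(X, Y, 1) = x**3 - x*y**2 + 2*x*y - y**3 - y**2 + y - 1.
Note: deg(f) ≤ deg(F) = 3; strict inequality happens when F is divisible by Z (lost terms).


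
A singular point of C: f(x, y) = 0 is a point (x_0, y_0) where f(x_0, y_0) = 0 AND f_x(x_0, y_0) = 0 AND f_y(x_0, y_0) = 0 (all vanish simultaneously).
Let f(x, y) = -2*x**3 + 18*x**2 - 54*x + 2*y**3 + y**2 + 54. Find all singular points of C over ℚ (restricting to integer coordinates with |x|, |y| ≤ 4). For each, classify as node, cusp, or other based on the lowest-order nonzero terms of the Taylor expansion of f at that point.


Singular points: {(3, 0)}; classification: cusp.

Compute partial derivatives:
  f_x = -6*x**2 + 36*x - 54.
  f_y = 6*y**2 + 2*y.
Scan x_0 ∈ {−4, ..., 4}. For each x_0, f_y(x_0, y) is a polynomial in y; find its integer roots y ∈ {−4, ..., 4}, then test f_x and f at those candidates.
  x = -4: f_y(-4, y) = 6*y**2 + 2*y; vanishes at y ∈ {0}. (-4, 0): f_x = -294 ≠ 0.
  x = -3: f_y(-3, y) = 6*y**2 + 2*y; vanishes at y ∈ {0}. (-3, 0): f_x = -216 ≠ 0.
  x = -2: f_y(-2, y) = 6*y**2 + 2*y; vanishes at y ∈ {0}. (-2, 0): f_x = -150 ≠ 0.
  x = -1: f_y(-1, y) = 6*y**2 + 2*y; vanishes at y ∈ {0}. (-1, 0): f_x = -96 ≠ 0.
  x = 0: f_y(0, y) = 6*y**2 + 2*y; vanishes at y ∈ {0}. (0, 0): f_x = -54 ≠ 0.
  x = 1: f_y(1, y) = 6*y**2 + 2*y; vanishes at y ∈ {0}. (1, 0): f_x = -24 ≠ 0.
  x = 2: f_y(2, y) = 6*y**2 + 2*y; vanishes at y ∈ {0}. (2, 0): f_x = -6 ≠ 0.
  x = 3: f_y(3, y) = 6*y**2 + 2*y; vanishes at y ∈ {0}. (3, 0): f_x = 0, f = 0 — SINGULAR.
  x = 4: f_y(4, y) = 6*y**2 + 2*y; vanishes at y ∈ {0}. (4, 0): f_x = -6 ≠ 0.
Only singular point on the grid: (3, 0).
Classify: substitute x = 3 + u, y = 0 + v and expand: f = -2*u**3 + 2*v**3 + v**2.
No constant or linear terms (consistent with a singular point). Quadratic part: v**2. Cubic part: -2*u**3 + 2*v**3.
The quadratic part v**2 is a perfect square, so there is a single (double) tangent line v = 0, i.e. y = 0. Restricting the cubic part to that line (v = 0) leaves -2*u**3 ≠ 0, so f is not divisible by v and the branch is v² ≈ 2*u**3 to lowest order — this is a cusp.
Classification: cusp.


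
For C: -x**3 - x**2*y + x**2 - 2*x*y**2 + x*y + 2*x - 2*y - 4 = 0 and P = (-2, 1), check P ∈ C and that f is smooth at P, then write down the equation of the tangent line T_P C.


Tangent line at P: -11*x - 22 = 0.

Step 1: f(-2, 1) = 0, so P lies on C.
Step 2: partial derivatives
  f_x(x, y) = -3*x**2 - 2*x*y + 2*x - 2*y**2 + y + 2, f_y(x, y) = -x**2 - 4*x*y + x - 2.
  f_x(P) = -11, f_y(P) = 0 (gradient nonzero, so P is smooth).
Step 3: tangent line at P: -11·(x − -2) + 0·(y − 1) = 0.
Expanding: -11*x - 22 = 0.


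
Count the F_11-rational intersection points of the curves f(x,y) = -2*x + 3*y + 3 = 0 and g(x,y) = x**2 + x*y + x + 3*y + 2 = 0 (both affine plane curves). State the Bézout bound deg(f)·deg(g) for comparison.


Common zeros: ∅; count = 0; Bézout bound = 2.

deg(f) = 1, deg(g) = 2, so Bézout bound = 2.
Scan x ∈ F_11. For each x, list the y ∈ F_11 with f(x, y) ≡ 0 and those with g(x, y) ≡ 0 (mod 11); the common zeros in that column are the intersection.
  x = 0: f ≡ 0 at y ∈ {10}; g ≡ 0 at y ∈ {3}; common: ∅.
  x = 1: f ≡ 0 at y ∈ {7}; g ≡ 0 at y ∈ {10}; common: ∅.
  x = 2: f ≡ 0 at y ∈ {4}; g ≡ 0 at y ∈ {5}; common: ∅.
  x = 3: f ≡ 0 at y ∈ {1}; g ≡ 0 at y ∈ {5}; common: ∅.
  x = 4: f ≡ 0 at y ∈ {9}; g ≡ 0 at y ∈ {0}; common: ∅.
  x = 5: f ≡ 0 at y ∈ {6}; g ≡ 0 at y ∈ {7}; common: ∅.
  x = 6: f ≡ 0 at y ∈ {3}; g ≡ 0 at y ∈ {0}; common: ∅.
  x = 7: f ≡ 0 at y ∈ {0}; g ≡ 0 at y ∈ {3}; common: ∅.
  x = 8: f ≡ 0 at y ∈ {8}; g ≡ 0 at y ∈ ∅; common: ∅.
  x = 9: f ≡ 0 at y ∈ {5}; g ≡ 0 at y ∈ {7}; common: ∅.
  x = 10: f ≡ 0 at y ∈ {2}; g ≡ 0 at y ∈ {10}; common: ∅.
Collecting: common zeros = ∅, so the count is 0.
Comparison with the Bézout bound: 0 ≤ 2 = deg(f)·deg(g), as expected for curves with no common component (the affine F_11-count falls short of the bound because intersections may lie at infinity, over extension fields, or carry multiplicity).


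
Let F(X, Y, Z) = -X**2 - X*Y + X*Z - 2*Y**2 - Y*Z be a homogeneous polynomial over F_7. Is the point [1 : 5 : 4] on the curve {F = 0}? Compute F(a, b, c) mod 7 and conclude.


F(1,5,4) ≡ 5 (mod 7); P is NOT on the curve.

Evaluate F(1, 5, 4) term-by-term (mod 7).
  -X**2 ↦ -1·1·1·1 = -1
  -X*Y ↦ -1·1·5·1 = -5
  X*Z ↦ 1·1·1·4 = 4
  -2*Y**2 ↦ -2·1·25·1 = -50
  -Y*Z ↦ -1·1·5·4 = -20
Sum: F(1, 5, 4) = (-1) + (-5) + (4) + (-50) + (-20) = -72.
Reducing mod 7: -72 ≡ 5 (mod 7).
Since F(a, b, c) ≡ 5 ≠ 0 (mod 7), P does NOT lie on the curve.


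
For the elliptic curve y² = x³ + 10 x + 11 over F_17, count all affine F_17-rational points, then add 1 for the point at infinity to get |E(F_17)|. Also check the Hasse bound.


Affine points = {(3, 0), (4, 8), (4, 9), (5, 4), (5, 13), (6, 7), (6, 10), (7, 4), (7, 13), (8, 5), (8, 12), (13, 3), (13, 14), (15, 0), (16, 0)}; affine count = 15; |E(F_17)| = 16.

Discriminant check: Δ ∝ 4a³ + 27b² = 4·10³ + 27·11² = 4·1000 + 27·121 ≡ 8 (mod 17). Nonzero ⇒ E is nonsingular.
For each x ∈ F_17, compute rhs = x³ + 10·x + 11 mod 17, then count y ∈ F_17 with y² ≡ rhs.
  x = 0: rhs = 11, matching y values: none (0 points).
  x = 1: rhs = 5, matching y values: none (0 points).
  x = 2: rhs = 5, matching y values: none (0 points).
  x = 3: rhs = 0, matching y values: 0 (1 points).
  x = 4: rhs = 13, matching y values: 8, 9 (2 points).
  x = 5: rhs = 16, matching y values: 4, 13 (2 points).
  x = 6: rhs = 15, matching y values: 7, 10 (2 points).
  x = 7: rhs = 16, matching y values: 4, 13 (2 points).
  x = 8: rhs = 8, matching y values: 5, 12 (2 points).
  x = 9: rhs = 14, matching y values: none (0 points).
  x = 10: rhs = 6, matching y values: none (0 points).
  x = 11: rhs = 7, matching y values: none (0 points).
  x = 12: rhs = 6, matching y values: none (0 points).
  x = 13: rhs = 9, matching y values: 3, 14 (2 points).
  x = 14: rhs = 5, matching y values: none (0 points).
  x = 15: rhs = 0, matching y values: 0 (1 points).
  x = 16: rhs = 0, matching y values: 0 (1 points).
Total affine count: 15.
Full point count |E(F_17)| = 15 + 1 = 16.
Hasse bound: |16 − (17+1)| = |-2| = 2 ≤ 2√17 ≈ 8.2462 ✓.


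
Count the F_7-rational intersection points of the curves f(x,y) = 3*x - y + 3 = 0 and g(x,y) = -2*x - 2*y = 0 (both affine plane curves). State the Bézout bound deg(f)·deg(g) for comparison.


Common zeros: {(1, 6)}; count = 1; Bézout bound = 1.

deg(f) = 1, deg(g) = 1, so Bézout bound = 1.
Scan x ∈ F_7. For each x, list the y ∈ F_7 with f(x, y) ≡ 0 and those with g(x, y) ≡ 0 (mod 7); the common zeros in that column are the intersection.
  x = 0: f ≡ 0 at y ∈ {3}; g ≡ 0 at y ∈ {0}; common: ∅.
  x = 1: f ≡ 0 at y ∈ {6}; g ≡ 0 at y ∈ {6}; common: {6}.
  x = 2: f ≡ 0 at y ∈ {2}; g ≡ 0 at y ∈ {5}; common: ∅.
  x = 3: f ≡ 0 at y ∈ {5}; g ≡ 0 at y ∈ {4}; common: ∅.
  x = 4: f ≡ 0 at y ∈ {1}; g ≡ 0 at y ∈ {3}; common: ∅.
  x = 5: f ≡ 0 at y ∈ {4}; g ≡ 0 at y ∈ {2}; common: ∅.
  x = 6: f ≡ 0 at y ∈ {0}; g ≡ 0 at y ∈ {1}; common: ∅.
Collecting: common zeros = {(1, 6)}, so the count is 1.
Comparison with the Bézout bound: 1 ≤ 1 = deg(f)·deg(g), as expected for curves with no common component (the bound is attained).


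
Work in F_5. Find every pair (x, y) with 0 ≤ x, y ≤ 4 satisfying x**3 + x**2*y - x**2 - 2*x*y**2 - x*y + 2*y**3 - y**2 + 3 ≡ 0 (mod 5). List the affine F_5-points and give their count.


Affine F_5-points: {(0, 2), (0, 4), (1, 3), (3, 3), (4, 2), (4, 3)}; count = 6.

For each of the 25 pairs (x, y) ∈ F_5², evaluate f(x, y) mod 5. Record the zeros.
  x = 0: [0↦3, 1↦4, 2↦0, 3↦3, 4↦0]  zeros at y ∈ {2, 4}
  x = 1: [0↦3, 1↦2, 2↦2, 3↦0, 4↦3]  zeros at y ∈ {3}
  x = 2: [0↦2, 1↦1, 2↦2, 3↦2, 4↦3]  zeros at y ∈ ∅
  x = 3: [0↦1, 1↦2, 2↦1, 3↦0, 4↦1]  zeros at y ∈ {3}
  x = 4: [0↦1, 1↦1, 2↦0, 3↦0, 4↦3]  zeros at y ∈ {2, 3}
Collecting zeros: affine points = {(0, 2), (0, 4), (1, 3), (3, 3), (4, 2), (4, 3)}.
Total count |C(F_5)_aff| = 6.


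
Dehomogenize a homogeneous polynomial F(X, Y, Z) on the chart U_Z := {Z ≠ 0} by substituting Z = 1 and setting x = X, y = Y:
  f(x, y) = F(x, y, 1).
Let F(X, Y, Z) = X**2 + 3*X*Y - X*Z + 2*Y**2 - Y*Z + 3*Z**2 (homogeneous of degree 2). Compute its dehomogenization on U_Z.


f(x, y) = x**2 + 3*x*y - x + 2*y**2 - y + 3

On U_Z we set Z = 1. Each monomial c·X^i·Y^j·Z^k in F becomes c·x^i·y^j·1^k = c·x^i·y^j.
Substituting Z = 1: F(X, Y, 1) = x**2 + 3*x*y - x + 2*y**2 - y + 3.
Note: deg(f) ≤ deg(F) = 2; strict inequality happens when F is divisible by Z (lost terms).


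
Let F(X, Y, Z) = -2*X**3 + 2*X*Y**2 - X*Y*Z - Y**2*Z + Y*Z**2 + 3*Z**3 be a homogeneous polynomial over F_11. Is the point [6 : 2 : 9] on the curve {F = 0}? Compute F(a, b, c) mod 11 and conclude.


F(6,2,9) ≡ 6 (mod 11); P is NOT on the curve.

Evaluate F(6, 2, 9) term-by-term (mod 11).
  -2*X**3 ↦ -2·216·1·1 = -432
  2*X*Y**2 ↦ 2·6·4·1 = 48
  -X*Y*Z ↦ -1·6·2·9 = -108
  -Y**2*Z ↦ -1·1·4·9 = -36
  Y*Z**2 ↦ 1·1·2·81 = 162
  3*Z**3 ↦ 3·1·1·729 = 2187
Sum: F(6, 2, 9) = (-432) + (48) + (-108) + (-36) + (162) + (2187) = 1821.
Reducing mod 11: 1821 ≡ 6 (mod 11).
Since F(a, b, c) ≡ 6 ≠ 0 (mod 11), P does NOT lie on the curve.


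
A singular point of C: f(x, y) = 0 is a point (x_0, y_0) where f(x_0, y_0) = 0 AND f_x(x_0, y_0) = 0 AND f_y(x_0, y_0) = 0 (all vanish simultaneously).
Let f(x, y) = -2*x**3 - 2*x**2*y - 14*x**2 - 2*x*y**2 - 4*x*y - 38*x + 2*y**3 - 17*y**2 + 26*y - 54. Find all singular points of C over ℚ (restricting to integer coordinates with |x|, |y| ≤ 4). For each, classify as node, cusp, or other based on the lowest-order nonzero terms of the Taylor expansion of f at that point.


Singular points: {(-3, 2)}; classification: cusp.

Compute partial derivatives:
  f_x = -6*x**2 - 4*x*y - 28*x - 2*y**2 - 4*y - 38.
  f_y = -2*x**2 - 4*x*y - 4*x + 6*y**2 - 34*y + 26.
Scan x_0 ∈ {−4, ..., 4}. For each x_0, f_y(x_0, y) is a polynomial in y; find its integer roots y ∈ {−4, ..., 4}, then test f_x and f at those candidates.
  x = -4: f_y(-4, y) = 6*y**2 - 18*y + 10; no integer root y with |y| ≤ 4.
  x = -3: f_y(-3, y) = 6*y**2 - 22*y + 20; vanishes at y ∈ {2}. (-3, 2): f_x = 0, f = 0 — SINGULAR.
  x = -2: f_y(-2, y) = 6*y**2 - 26*y + 26; no integer root y with |y| ≤ 4.
  x = -1: f_y(-1, y) = 6*y**2 - 30*y + 28; no integer root y with |y| ≤ 4.
  x = 0: f_y(0, y) = 6*y**2 - 34*y + 26; no integer root y with |y| ≤ 4.
  x = 1: f_y(1, y) = 6*y**2 - 38*y + 20; no integer root y with |y| ≤ 4.
  x = 2: f_y(2, y) = 6*y**2 - 42*y + 10; no integer root y with |y| ≤ 4.
  x = 3: f_y(3, y) = 6*y**2 - 46*y - 4; no integer root y with |y| ≤ 4.
  x = 4: f_y(4, y) = 6*y**2 - 50*y - 22; no integer root y with |y| ≤ 4.
Only singular point on the grid: (-3, 2).
Classify: substitute x = -3 + u, y = 2 + v and expand: f = -2*u**3 - 2*u**2*v - 2*u*v**2 + 2*v**3 + v**2.
No constant or linear terms (consistent with a singular point). Quadratic part: v**2. Cubic part: -2*u**3 - 2*u**2*v - 2*u*v**2 + 2*v**3.
The quadratic part v**2 is a perfect square, so there is a single (double) tangent line v = 0, i.e. y = 2. Restricting the cubic part to that line (v = 0) leaves -2*u**3 ≠ 0, so f is not divisible by v and the branch is v² ≈ 2*u**3 to lowest order — this is a cusp.
Classification: cusp.


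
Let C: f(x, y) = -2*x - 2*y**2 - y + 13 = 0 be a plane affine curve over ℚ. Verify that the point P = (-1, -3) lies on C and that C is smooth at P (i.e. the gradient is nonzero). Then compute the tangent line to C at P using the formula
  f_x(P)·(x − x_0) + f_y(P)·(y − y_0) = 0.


Tangent line at P: -2*x + 11*y + 31 = 0.

Step 1: f(-1, -3) = 0, so P lies on C.
Step 2: partial derivatives
  f_x(x, y) = -2, f_y(x, y) = -4*y - 1.
  f_x(P) = -2, f_y(P) = 11 (gradient nonzero, so P is smooth).
Step 3: tangent line at P: -2·(x − -1) + 11·(y − -3) = 0.
Expanding: -2*x + 11*y + 31 = 0.


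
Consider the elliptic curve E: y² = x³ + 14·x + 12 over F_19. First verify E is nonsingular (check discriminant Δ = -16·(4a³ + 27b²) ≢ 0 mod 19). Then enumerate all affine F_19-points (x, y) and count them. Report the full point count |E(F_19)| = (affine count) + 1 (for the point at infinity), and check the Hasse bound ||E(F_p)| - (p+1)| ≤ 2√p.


Affine points = {(3, 9), (3, 10), (5, 6), (5, 13), (7, 4), (7, 15), (8, 3), (8, 16), (13, 4), (13, 15), (14, 8), (14, 11), (15, 5), (15, 14), (16, 0), (18, 4), (18, 15)}; affine count = 17; |E(F_19)| = 18.

Discriminant check: Δ ∝ 4a³ + 27b² = 4·14³ + 27·12² = 4·2744 + 27·144 ≡ 6 (mod 19). Nonzero ⇒ E is nonsingular.
For each x ∈ F_19, compute rhs = x³ + 14·x + 12 mod 19, then count y ∈ F_19 with y² ≡ rhs.
  x = 0: rhs = 12, matching y values: none (0 points).
  x = 1: rhs = 8, matching y values: none (0 points).
  x = 2: rhs = 10, matching y values: none (0 points).
  x = 3: rhs = 5, matching y values: 9, 10 (2 points).
  x = 4: rhs = 18, matching y values: none (0 points).
  x = 5: rhs = 17, matching y values: 6, 13 (2 points).
  x = 6: rhs = 8, matching y values: none (0 points).
  x = 7: rhs = 16, matching y values: 4, 15 (2 points).
  x = 8: rhs = 9, matching y values: 3, 16 (2 points).
  x = 9: rhs = 12, matching y values: none (0 points).
  x = 10: rhs = 12, matching y values: none (0 points).
  x = 11: rhs = 15, matching y values: none (0 points).
  x = 12: rhs = 8, matching y values: none (0 points).
  x = 13: rhs = 16, matching y values: 4, 15 (2 points).
  x = 14: rhs = 7, matching y values: 8, 11 (2 points).
  x = 15: rhs = 6, matching y values: 5, 14 (2 points).
  x = 16: rhs = 0, matching y values: 0 (1 points).
  x = 17: rhs = 14, matching y values: none (0 points).
  x = 18: rhs = 16, matching y values: 4, 15 (2 points).
Total affine count: 17.
Full point count |E(F_19)| = 17 + 1 = 18.
Hasse bound: |18 − (19+1)| = |-2| = 2 ≤ 2√19 ≈ 8.7178 ✓.


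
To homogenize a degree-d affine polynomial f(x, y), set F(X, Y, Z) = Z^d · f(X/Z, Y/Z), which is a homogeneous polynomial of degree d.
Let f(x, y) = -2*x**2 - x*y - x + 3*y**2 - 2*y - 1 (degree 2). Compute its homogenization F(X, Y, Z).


F(X, Y, Z) = -2*X**2 - X*Y - X*Z + 3*Y**2 - 2*Y*Z - Z**2

deg(f) = 2.
Substitute x = X/Z, y = Y/Z into f, then multiply by Z^2.
  monomial -2·x^2·y^0 ↦ -2·X^2·Y^0·Z^0.
  monomial -1·x^1·y^1 ↦ -1·X^1·Y^1·Z^0.
  monomial -1·x^1·y^0 ↦ -1·X^1·Y^0·Z^1.
  monomial 3·x^0·y^2 ↦ 3·X^0·Y^2·Z^0.
  monomial -2·x^0·y^1 ↦ -2·X^0·Y^1·Z^1.
  monomial -1·x^0·y^0 ↦ -1·X^0·Y^0·Z^2.
Collecting: F(X, Y, Z) = -2*X**2 - X*Y - X*Z + 3*Y**2 - 2*Y*Z - Z**2.


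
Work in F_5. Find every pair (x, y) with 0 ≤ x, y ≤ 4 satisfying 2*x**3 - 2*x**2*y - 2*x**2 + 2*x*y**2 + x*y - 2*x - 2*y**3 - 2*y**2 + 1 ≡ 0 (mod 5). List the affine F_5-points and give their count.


Affine F_5-points: {(2, 0), (2, 2), (2, 4), (4, 1), (4, 3), (4, 4)}; count = 6.

For each of the 25 pairs (x, y) ∈ F_5², evaluate f(x, y) mod 5. Record the zeros.
  x = 0: [0↦1, 1↦2, 2↦2, 3↦4, 4↦1]  zeros at y ∈ ∅
  x = 1: [0↦4, 1↦1, 2↦1, 3↦2, 4↦2]  zeros at y ∈ ∅
  x = 2: [0↦0, 1↦4, 2↦0, 3↦1, 4↦0]  zeros at y ∈ {0, 2, 4}
  x = 3: [0↦1, 1↦3, 2↦1, 3↦3, 4↦2]  zeros at y ∈ ∅
  x = 4: [0↦4, 1↦0, 2↦1, 3↦0, 4↦0]  zeros at y ∈ {1, 3, 4}
Collecting zeros: affine points = {(2, 0), (2, 2), (2, 4), (4, 1), (4, 3), (4, 4)}.
Total count |C(F_5)_aff| = 6.


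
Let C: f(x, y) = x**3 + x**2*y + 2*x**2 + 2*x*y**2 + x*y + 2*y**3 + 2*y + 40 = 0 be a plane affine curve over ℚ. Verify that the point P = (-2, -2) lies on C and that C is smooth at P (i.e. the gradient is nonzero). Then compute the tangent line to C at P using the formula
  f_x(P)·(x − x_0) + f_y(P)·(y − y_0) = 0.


Tangent line at P: 18*x + 44*y + 124 = 0.

Step 1: f(-2, -2) = 0, so P lies on C.
Step 2: partial derivatives
  f_x(x, y) = 3*x**2 + 2*x*y + 4*x + 2*y**2 + y, f_y(x, y) = x**2 + 4*x*y + x + 6*y**2 + 2.
  f_x(P) = 18, f_y(P) = 44 (gradient nonzero, so P is smooth).
Step 3: tangent line at P: 18·(x − -2) + 44·(y − -2) = 0.
Expanding: 18*x + 44*y + 124 = 0.


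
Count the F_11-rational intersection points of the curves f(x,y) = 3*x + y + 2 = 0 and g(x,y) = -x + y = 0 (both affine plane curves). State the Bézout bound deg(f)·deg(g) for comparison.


Common zeros: {(5, 5)}; count = 1; Bézout bound = 1.

deg(f) = 1, deg(g) = 1, so Bézout bound = 1.
Scan x ∈ F_11. For each x, list the y ∈ F_11 with f(x, y) ≡ 0 and those with g(x, y) ≡ 0 (mod 11); the common zeros in that column are the intersection.
  x = 0: f ≡ 0 at y ∈ {9}; g ≡ 0 at y ∈ {0}; common: ∅.
  x = 1: f ≡ 0 at y ∈ {6}; g ≡ 0 at y ∈ {1}; common: ∅.
  x = 2: f ≡ 0 at y ∈ {3}; g ≡ 0 at y ∈ {2}; common: ∅.
  x = 3: f ≡ 0 at y ∈ {0}; g ≡ 0 at y ∈ {3}; common: ∅.
  x = 4: f ≡ 0 at y ∈ {8}; g ≡ 0 at y ∈ {4}; common: ∅.
  x = 5: f ≡ 0 at y ∈ {5}; g ≡ 0 at y ∈ {5}; common: {5}.
  x = 6: f ≡ 0 at y ∈ {2}; g ≡ 0 at y ∈ {6}; common: ∅.
  x = 7: f ≡ 0 at y ∈ {10}; g ≡ 0 at y ∈ {7}; common: ∅.
  x = 8: f ≡ 0 at y ∈ {7}; g ≡ 0 at y ∈ {8}; common: ∅.
  x = 9: f ≡ 0 at y ∈ {4}; g ≡ 0 at y ∈ {9}; common: ∅.
  x = 10: f ≡ 0 at y ∈ {1}; g ≡ 0 at y ∈ {10}; common: ∅.
Collecting: common zeros = {(5, 5)}, so the count is 1.
Comparison with the Bézout bound: 1 ≤ 1 = deg(f)·deg(g), as expected for curves with no common component (the bound is attained).


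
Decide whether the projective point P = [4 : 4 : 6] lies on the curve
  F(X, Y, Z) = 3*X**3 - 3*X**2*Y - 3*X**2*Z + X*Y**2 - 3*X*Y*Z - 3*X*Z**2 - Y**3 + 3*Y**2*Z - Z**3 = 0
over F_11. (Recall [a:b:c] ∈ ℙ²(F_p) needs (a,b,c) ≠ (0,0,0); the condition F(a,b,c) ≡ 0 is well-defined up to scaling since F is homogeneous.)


F(4,4,6) ≡ 10 (mod 11); P is NOT on the curve.

Evaluate F(4, 4, 6) term-by-term (mod 11).
  3*X**3 ↦ 3·64·1·1 = 192
  -3*X**2*Y ↦ -3·16·4·1 = -192
  -3*X**2*Z ↦ -3·16·1·6 = -288
  X*Y**2 ↦ 1·4·16·1 = 64
  -3*X*Y*Z ↦ -3·4·4·6 = -288
  -3*X*Z**2 ↦ -3·4·1·36 = -432
  -Y**3 ↦ -1·1·64·1 = -64
  3*Y**2*Z ↦ 3·1·16·6 = 288
  -Z**3 ↦ -1·1·1·216 = -216
Sum: F(4, 4, 6) = (192) + (-192) + (-288) + (64) + (-288) + (-432) + (-64) + (288) + (-216) = -936.
Reducing mod 11: -936 ≡ 10 (mod 11).
Since F(a, b, c) ≡ 10 ≠ 0 (mod 11), P does NOT lie on the curve.


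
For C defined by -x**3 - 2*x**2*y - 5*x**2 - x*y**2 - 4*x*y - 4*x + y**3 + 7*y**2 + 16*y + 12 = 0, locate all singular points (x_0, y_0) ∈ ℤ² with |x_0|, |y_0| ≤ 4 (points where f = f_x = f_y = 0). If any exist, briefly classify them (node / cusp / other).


Singular points: {(0, -2)}; classification: node.

Compute partial derivatives:
  f_x = -3*x**2 - 4*x*y - 10*x - y**2 - 4*y - 4.
  f_y = -2*x**2 - 2*x*y - 4*x + 3*y**2 + 14*y + 16.
Scan x_0 ∈ {−4, ..., 4}. For each x_0, f_y(x_0, y) is a polynomial in y; find its integer roots y ∈ {−4, ..., 4}, then test f_x and f at those candidates.
  x = -4: f_y(-4, y) = 3*y**2 + 22*y; vanishes at y ∈ {0}. (-4, 0): f_x = -12 ≠ 0.
  x = -3: f_y(-3, y) = 3*y**2 + 20*y + 10; no integer root y with |y| ≤ 4.
  x = -2: f_y(-2, y) = 3*y**2 + 18*y + 16; no integer root y with |y| ≤ 4.
  x = -1: f_y(-1, y) = 3*y**2 + 16*y + 18; no integer root y with |y| ≤ 4.
  x = 0: f_y(0, y) = 3*y**2 + 14*y + 16; vanishes at y ∈ {-2}. (0, -2): f_x = 0, f = 0 — SINGULAR.
  x = 1: f_y(1, y) = 3*y**2 + 12*y + 10; no integer root y with |y| ≤ 4.
  x = 2: f_y(2, y) = 3*y**2 + 10*y; vanishes at y ∈ {0}. (2, 0): f_x = -36 ≠ 0.
  x = 3: f_y(3, y) = 3*y**2 + 8*y - 14; no integer root y with |y| ≤ 4.
  x = 4: f_y(4, y) = 3*y**2 + 6*y - 32; no integer root y with |y| ≤ 4.
Only singular point on the grid: (0, -2).
Classify: substitute x = 0 + u, y = -2 + v and expand: f = -u**3 - 2*u**2*v - u**2 - u*v**2 + v**3 + v**2.
No constant or linear terms (consistent with a singular point). Quadratic part: -u**2 + v**2. Cubic part: -u**3 - 2*u**2*v - u*v**2 + v**3.
The quadratic part v**2 - u**2 = (v − u)(v + u) splits into two distinct linear factors, so there are two distinct tangent lines y − -2 = ±(x − 0) — this is a node (ordinary double point).
Classification: node.


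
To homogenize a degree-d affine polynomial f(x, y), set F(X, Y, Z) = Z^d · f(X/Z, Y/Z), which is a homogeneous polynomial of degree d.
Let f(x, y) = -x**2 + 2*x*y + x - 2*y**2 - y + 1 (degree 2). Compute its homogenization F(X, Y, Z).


F(X, Y, Z) = -X**2 + 2*X*Y + X*Z - 2*Y**2 - Y*Z + Z**2

deg(f) = 2.
Substitute x = X/Z, y = Y/Z into f, then multiply by Z^2.
  monomial -1·x^2·y^0 ↦ -1·X^2·Y^0·Z^0.
  monomial 2·x^1·y^1 ↦ 2·X^1·Y^1·Z^0.
  monomial 1·x^1·y^0 ↦ 1·X^1·Y^0·Z^1.
  monomial -2·x^0·y^2 ↦ -2·X^0·Y^2·Z^0.
  monomial -1·x^0·y^1 ↦ -1·X^0·Y^1·Z^1.
  monomial 1·x^0·y^0 ↦ 1·X^0·Y^0·Z^2.
Collecting: F(X, Y, Z) = -X**2 + 2*X*Y + X*Z - 2*Y**2 - Y*Z + Z**2.


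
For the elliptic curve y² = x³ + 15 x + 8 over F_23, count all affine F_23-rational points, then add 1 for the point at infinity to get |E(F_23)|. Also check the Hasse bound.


Affine points = {(0, 10), (0, 13), (1, 1), (1, 22), (2, 0), (5, 1), (5, 22), (10, 10), (10, 13), (11, 3), (11, 20), (13, 10), (13, 13), (14, 8), (14, 15), (17, 1), (17, 22), (21, 4), (21, 19)}; affine count = 19; |E(F_23)| = 20.

Discriminant check: Δ ∝ 4a³ + 27b² = 4·15³ + 27·8² = 4·3375 + 27·64 ≡ 2 (mod 23). Nonzero ⇒ E is nonsingular.
For each x ∈ F_23, compute rhs = x³ + 15·x + 8 mod 23, then count y ∈ F_23 with y² ≡ rhs.
  x = 0: rhs = 8, matching y values: 10, 13 (2 points).
  x = 1: rhs = 1, matching y values: 1, 22 (2 points).
  x = 2: rhs = 0, matching y values: 0 (1 points).
  x = 3: rhs = 11, matching y values: none (0 points).
  x = 4: rhs = 17, matching y values: none (0 points).
  x = 5: rhs = 1, matching y values: 1, 22 (2 points).
  x = 6: rhs = 15, matching y values: none (0 points).
  x = 7: rhs = 19, matching y values: none (0 points).
  x = 8: rhs = 19, matching y values: none (0 points).
  x = 9: rhs = 21, matching y values: none (0 points).
  x = 10: rhs = 8, matching y values: 10, 13 (2 points).
  x = 11: rhs = 9, matching y values: 3, 20 (2 points).
  x = 12: rhs = 7, matching y values: none (0 points).
  x = 13: rhs = 8, matching y values: 10, 13 (2 points).
  x = 14: rhs = 18, matching y values: 8, 15 (2 points).
  x = 15: rhs = 20, matching y values: none (0 points).
  x = 16: rhs = 20, matching y values: none (0 points).
  x = 17: rhs = 1, matching y values: 1, 22 (2 points).
  x = 18: rhs = 15, matching y values: none (0 points).
  x = 19: rhs = 22, matching y values: none (0 points).
  x = 20: rhs = 5, matching y values: none (0 points).
  x = 21: rhs = 16, matching y values: 4, 19 (2 points).
  x = 22: rhs = 15, matching y values: none (0 points).
Total affine count: 19.
Full point count |E(F_23)| = 19 + 1 = 20.
Hasse bound: |20 − (23+1)| = |-4| = 4 ≤ 2√23 ≈ 9.5917 ✓.


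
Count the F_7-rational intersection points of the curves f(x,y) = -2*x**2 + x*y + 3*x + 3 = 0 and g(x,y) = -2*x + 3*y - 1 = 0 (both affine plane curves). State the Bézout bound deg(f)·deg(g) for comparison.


Common zeros: ∅; count = 0; Bézout bound = 2.

deg(f) = 2, deg(g) = 1, so Bézout bound = 2.
Scan x ∈ F_7. For each x, list the y ∈ F_7 with f(x, y) ≡ 0 and those with g(x, y) ≡ 0 (mod 7); the common zeros in that column are the intersection.
  x = 0: f ≡ 0 at y ∈ ∅; g ≡ 0 at y ∈ {5}; common: ∅.
  x = 1: f ≡ 0 at y ∈ {3}; g ≡ 0 at y ∈ {1}; common: ∅.
  x = 2: f ≡ 0 at y ∈ {3}; g ≡ 0 at y ∈ {4}; common: ∅.
  x = 3: f ≡ 0 at y ∈ {2}; g ≡ 0 at y ∈ {0}; common: ∅.
  x = 4: f ≡ 0 at y ∈ {6}; g ≡ 0 at y ∈ {3}; common: ∅.
  x = 5: f ≡ 0 at y ∈ {5}; g ≡ 0 at y ∈ {6}; common: ∅.
  x = 6: f ≡ 0 at y ∈ {5}; g ≡ 0 at y ∈ {2}; common: ∅.
Collecting: common zeros = ∅, so the count is 0.
Comparison with the Bézout bound: 0 ≤ 2 = deg(f)·deg(g), as expected for curves with no common component (the affine F_7-count falls short of the bound because intersections may lie at infinity, over extension fields, or carry multiplicity).


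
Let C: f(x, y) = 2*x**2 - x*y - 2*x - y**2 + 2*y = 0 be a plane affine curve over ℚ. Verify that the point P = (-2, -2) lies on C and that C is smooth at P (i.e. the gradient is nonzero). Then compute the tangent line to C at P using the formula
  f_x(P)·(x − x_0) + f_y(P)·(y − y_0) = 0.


Tangent line at P: -8*x + 8*y = 0.

Step 1: f(-2, -2) = 0, so P lies on C.
Step 2: partial derivatives
  f_x(x, y) = 4*x - y - 2, f_y(x, y) = -x - 2*y + 2.
  f_x(P) = -8, f_y(P) = 8 (gradient nonzero, so P is smooth).
Step 3: tangent line at P: -8·(x − -2) + 8·(y − -2) = 0.
Expanding: -8*x + 8*y = 0.


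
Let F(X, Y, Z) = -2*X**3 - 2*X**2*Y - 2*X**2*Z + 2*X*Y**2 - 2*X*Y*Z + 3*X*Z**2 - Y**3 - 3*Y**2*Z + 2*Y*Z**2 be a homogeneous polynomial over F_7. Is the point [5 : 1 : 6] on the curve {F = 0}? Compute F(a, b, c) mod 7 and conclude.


F(5,1,6) ≡ 6 (mod 7); P is NOT on the curve.

Evaluate F(5, 1, 6) term-by-term (mod 7).
  -2*X**3 ↦ -2·125·1·1 = -250
  -2*X**2*Y ↦ -2·25·1·1 = -50
  -2*X**2*Z ↦ -2·25·1·6 = -300
  2*X*Y**2 ↦ 2·5·1·1 = 10
  -2*X*Y*Z ↦ -2·5·1·6 = -60
  3*X*Z**2 ↦ 3·5·1·36 = 540
  -Y**3 ↦ -1·1·1·1 = -1
  -3*Y**2*Z ↦ -3·1·1·6 = -18
  2*Y*Z**2 ↦ 2·1·1·36 = 72
Sum: F(5, 1, 6) = (-250) + (-50) + (-300) + (10) + (-60) + (540) + (-1) + (-18) + (72) = -57.
Reducing mod 7: -57 ≡ 6 (mod 7).
Since F(a, b, c) ≡ 6 ≠ 0 (mod 7), P does NOT lie on the curve.


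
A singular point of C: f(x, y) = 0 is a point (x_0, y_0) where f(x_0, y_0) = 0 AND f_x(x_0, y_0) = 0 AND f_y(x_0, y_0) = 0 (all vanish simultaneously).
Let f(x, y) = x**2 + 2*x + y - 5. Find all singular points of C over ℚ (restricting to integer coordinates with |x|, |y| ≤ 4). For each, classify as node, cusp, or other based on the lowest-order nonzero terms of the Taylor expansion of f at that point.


No singular points in the scanned grid; C is smooth there.

Compute partial derivatives:
  f_x = 2*x + 2.
  f_y = 1.
f_y = 1 is a nonzero constant, so f_y never vanishes: no point (x, y) can satisfy f = f_x = f_y = 0. In particular no (x, y) ∈ {−4, ..., 4}² is singular; the curve is smooth.


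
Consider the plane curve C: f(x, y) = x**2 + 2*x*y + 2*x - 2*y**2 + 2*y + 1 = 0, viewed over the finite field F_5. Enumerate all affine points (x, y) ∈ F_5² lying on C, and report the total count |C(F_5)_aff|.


Affine F_5-points: {(4, 0)}; count = 1.

For each of the 25 pairs (x, y) ∈ F_5², evaluate f(x, y) mod 5. Record the zeros.
  x = 0: [0↦1, 1↦1, 2↦2, 3↦4, 4↦2]  zeros at y ∈ ∅
  x = 1: [0↦4, 1↦1, 2↦4, 3↦3, 4↦3]  zeros at y ∈ ∅
  x = 2: [0↦4, 1↦3, 2↦3, 3↦4, 4↦1]  zeros at y ∈ ∅
  x = 3: [0↦1, 1↦2, 2↦4, 3↦2, 4↦1]  zeros at y ∈ ∅
  x = 4: [0↦0, 1↦3, 2↦2, 3↦2, 4↦3]  zeros at y ∈ {0}
Collecting zeros: affine points = {(4, 0)}.
Total count |C(F_5)_aff| = 1.


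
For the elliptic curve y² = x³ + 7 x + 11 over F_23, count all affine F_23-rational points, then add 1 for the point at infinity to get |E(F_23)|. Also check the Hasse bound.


Affine points = {(3, 6), (3, 17), (6, 4), (6, 19), (7, 9), (7, 14), (8, 2), (8, 21), (10, 0), (11, 4), (11, 19), (12, 11), (12, 12), (14, 1), (14, 22), (15, 8), (15, 15), (17, 11), (17, 12), (18, 9), (18, 14), (20, 3), (20, 20), (21, 9), (21, 14), (22, 7), (22, 16)}; affine count = 27; |E(F_23)| = 28.

Discriminant check: Δ ∝ 4a³ + 27b² = 4·7³ + 27·11² = 4·343 + 27·121 ≡ 16 (mod 23). Nonzero ⇒ E is nonsingular.
For each x ∈ F_23, compute rhs = x³ + 7·x + 11 mod 23, then count y ∈ F_23 with y² ≡ rhs.
  x = 0: rhs = 11, matching y values: none (0 points).
  x = 1: rhs = 19, matching y values: none (0 points).
  x = 2: rhs = 10, matching y values: none (0 points).
  x = 3: rhs = 13, matching y values: 6, 17 (2 points).
  x = 4: rhs = 11, matching y values: none (0 points).
  x = 5: rhs = 10, matching y values: none (0 points).
  x = 6: rhs = 16, matching y values: 4, 19 (2 points).
  x = 7: rhs = 12, matching y values: 9, 14 (2 points).
  x = 8: rhs = 4, matching y values: 2, 21 (2 points).
  x = 9: rhs = 21, matching y values: none (0 points).
  x = 10: rhs = 0, matching y values: 0 (1 points).
  x = 11: rhs = 16, matching y values: 4, 19 (2 points).
  x = 12: rhs = 6, matching y values: 11, 12 (2 points).
  x = 13: rhs = 22, matching y values: none (0 points).
  x = 14: rhs = 1, matching y values: 1, 22 (2 points).
  x = 15: rhs = 18, matching y values: 8, 15 (2 points).
  x = 16: rhs = 10, matching y values: none (0 points).
  x = 17: rhs = 6, matching y values: 11, 12 (2 points).
  x = 18: rhs = 12, matching y values: 9, 14 (2 points).
  x = 19: rhs = 11, matching y values: none (0 points).
  x = 20: rhs = 9, matching y values: 3, 20 (2 points).
  x = 21: rhs = 12, matching y values: 9, 14 (2 points).
  x = 22: rhs = 3, matching y values: 7, 16 (2 points).
Total affine count: 27.
Full point count |E(F_23)| = 27 + 1 = 28.
Hasse bound: |28 − (23+1)| = |4| = 4 ≤ 2√23 ≈ 9.5917 ✓.


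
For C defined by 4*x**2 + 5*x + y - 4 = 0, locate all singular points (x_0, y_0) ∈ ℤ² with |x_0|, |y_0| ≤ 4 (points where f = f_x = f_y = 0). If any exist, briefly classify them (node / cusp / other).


No singular points in the scanned grid; C is smooth there.

Compute partial derivatives:
  f_x = 8*x + 5.
  f_y = 1.
f_y = 1 is a nonzero constant, so f_y never vanishes: no point (x, y) can satisfy f = f_x = f_y = 0. In particular no (x, y) ∈ {−4, ..., 4}² is singular; the curve is smooth.


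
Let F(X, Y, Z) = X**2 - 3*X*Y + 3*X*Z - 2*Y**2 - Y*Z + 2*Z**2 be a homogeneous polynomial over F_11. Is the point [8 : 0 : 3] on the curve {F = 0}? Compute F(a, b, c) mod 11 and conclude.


F(8,0,3) ≡ 0 (mod 11); P is on the curve.

Evaluate F(8, 0, 3) term-by-term (mod 11).
  X**2 ↦ 1·64·1·1 = 64
  -3*X*Y ↦ -3·8·0·1 = 0
  3*X*Z ↦ 3·8·1·3 = 72
  -2*Y**2 ↦ -2·1·0·1 = 0
  -Y*Z ↦ -1·1·0·3 = 0
  2*Z**2 ↦ 2·1·1·9 = 18
Sum: F(8, 0, 3) = (64) + (0) + (72) + (0) + (0) + (18) = 154.
Reducing mod 11: 154 ≡ 0 (mod 11).
Since F(a, b, c) ≡ 0 (mod 11), P lies on the curve.


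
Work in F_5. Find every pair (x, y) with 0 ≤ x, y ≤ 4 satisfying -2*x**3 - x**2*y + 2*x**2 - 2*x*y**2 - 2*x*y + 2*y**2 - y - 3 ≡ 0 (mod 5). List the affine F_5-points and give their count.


Affine F_5-points: {(0, 4), (1, 3), (4, 1), (4, 4)}; count = 4.

For each of the 25 pairs (x, y) ∈ F_5², evaluate f(x, y) mod 5. Record the zeros.
  x = 0: [0↦2, 1↦3, 2↦3, 3↦2, 4↦0]  zeros at y ∈ {4}
  x = 1: [0↦2, 1↦3, 2↦4, 3↦0, 4↦1]  zeros at y ∈ {3}
  x = 2: [0↦4, 1↦3, 2↦3, 3↦4, 4↦1]  zeros at y ∈ ∅
  x = 3: [0↦1, 1↦1, 2↦3, 3↦2, 4↦3]  zeros at y ∈ ∅
  x = 4: [0↦1, 1↦0, 2↦2, 3↦2, 4↦0]  zeros at y ∈ {1, 4}
Collecting zeros: affine points = {(0, 4), (1, 3), (4, 1), (4, 4)}.
Total count |C(F_5)_aff| = 4.


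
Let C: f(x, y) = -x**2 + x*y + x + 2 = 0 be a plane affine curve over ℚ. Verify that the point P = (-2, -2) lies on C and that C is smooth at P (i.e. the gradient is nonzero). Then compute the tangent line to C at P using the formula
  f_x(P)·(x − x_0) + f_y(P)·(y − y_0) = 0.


Tangent line at P: 3*x - 2*y + 2 = 0.

Step 1: f(-2, -2) = 0, so P lies on C.
Step 2: partial derivatives
  f_x(x, y) = -2*x + y + 1, f_y(x, y) = x.
  f_x(P) = 3, f_y(P) = -2 (gradient nonzero, so P is smooth).
Step 3: tangent line at P: 3·(x − -2) + -2·(y − -2) = 0.
Expanding: 3*x - 2*y + 2 = 0.


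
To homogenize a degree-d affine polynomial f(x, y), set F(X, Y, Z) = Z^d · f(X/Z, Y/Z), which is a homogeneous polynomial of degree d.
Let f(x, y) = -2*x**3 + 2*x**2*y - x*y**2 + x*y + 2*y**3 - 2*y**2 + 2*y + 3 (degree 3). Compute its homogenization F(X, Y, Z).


F(X, Y, Z) = -2*X**3 + 2*X**2*Y - X*Y**2 + X*Y*Z + 2*Y**3 - 2*Y**2*Z + 2*Y*Z**2 + 3*Z**3

deg(f) = 3.
Substitute x = X/Z, y = Y/Z into f, then multiply by Z^3.
  monomial -2·x^3·y^0 ↦ -2·X^3·Y^0·Z^0.
  monomial 2·x^2·y^1 ↦ 2·X^2·Y^1·Z^0.
  monomial -1·x^1·y^2 ↦ -1·X^1·Y^2·Z^0.
  monomial 1·x^1·y^1 ↦ 1·X^1·Y^1·Z^1.
  monomial 2·x^0·y^3 ↦ 2·X^0·Y^3·Z^0.
  monomial -2·x^0·y^2 ↦ -2·X^0·Y^2·Z^1.
  monomial 2·x^0·y^1 ↦ 2·X^0·Y^1·Z^2.
  monomial 3·x^0·y^0 ↦ 3·X^0·Y^0·Z^3.
Collecting: F(X, Y, Z) = -2*X**3 + 2*X**2*Y - X*Y**2 + X*Y*Z + 2*Y**3 - 2*Y**2*Z + 2*Y*Z**2 + 3*Z**3.


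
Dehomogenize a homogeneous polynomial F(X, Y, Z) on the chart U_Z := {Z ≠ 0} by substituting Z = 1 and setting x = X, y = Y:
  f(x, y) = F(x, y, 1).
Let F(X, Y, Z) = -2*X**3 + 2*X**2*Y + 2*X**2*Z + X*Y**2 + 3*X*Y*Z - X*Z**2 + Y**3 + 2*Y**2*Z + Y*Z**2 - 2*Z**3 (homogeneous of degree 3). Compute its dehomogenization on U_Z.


f(x, y) = -2*x**3 + 2*x**2*y + 2*x**2 + x*y**2 + 3*x*y - x + y**3 + 2*y**2 + y - 2

On U_Z we set Z = 1. Each monomial c·X^i·Y^j·Z^k in F becomes c·x^i·y^j·1^k = c·x^i·y^j.
Substituting Z = 1: F(X, Y, 1) = -2*x**3 + 2*x**2*y + 2*x**2 + x*y**2 + 3*x*y - x + y**3 + 2*y**2 + y - 2.
Note: deg(f) ≤ deg(F) = 3; strict inequality happens when F is divisible by Z (lost terms).


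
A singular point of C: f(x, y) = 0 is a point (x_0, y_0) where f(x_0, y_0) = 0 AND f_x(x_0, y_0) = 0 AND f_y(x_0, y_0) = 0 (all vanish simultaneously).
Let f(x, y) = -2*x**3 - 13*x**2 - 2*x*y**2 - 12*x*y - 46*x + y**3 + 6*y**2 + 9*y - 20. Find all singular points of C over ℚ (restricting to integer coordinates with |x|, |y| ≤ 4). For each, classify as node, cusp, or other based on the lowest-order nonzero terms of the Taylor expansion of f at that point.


Singular points: {(-2, -3)}; classification: node.

Compute partial derivatives:
  f_x = -6*x**2 - 26*x - 2*y**2 - 12*y - 46.
  f_y = -4*x*y - 12*x + 3*y**2 + 12*y + 9.
Scan x_0 ∈ {−4, ..., 4}. For each x_0, f_y(x_0, y) is a polynomial in y; find its integer roots y ∈ {−4, ..., 4}, then test f_x and f at those candidates.
  x = -4: f_y(-4, y) = 3*y**2 + 28*y + 57; vanishes at y ∈ {-3}. (-4, -3): f_x = -20 ≠ 0.
  x = -3: f_y(-3, y) = 3*y**2 + 24*y + 45; vanishes at y ∈ {-3}. (-3, -3): f_x = -4 ≠ 0.
  x = -2: f_y(-2, y) = 3*y**2 + 20*y + 33; vanishes at y ∈ {-3}. (-2, -3): f_x = 0, f = 0 — SINGULAR.
  x = -1: f_y(-1, y) = 3*y**2 + 16*y + 21; vanishes at y ∈ {-3}. (-1, -3): f_x = -8 ≠ 0.
  x = 0: f_y(0, y) = 3*y**2 + 12*y + 9; vanishes at y ∈ {-3, -1}. (0, -3): f_x = -28 ≠ 0; (0, -1): f_x = -36 ≠ 0.
  x = 1: f_y(1, y) = 3*y**2 + 8*y - 3; vanishes at y ∈ {-3}. (1, -3): f_x = -60 ≠ 0.
  x = 2: f_y(2, y) = 3*y**2 + 4*y - 15; vanishes at y ∈ {-3}. (2, -3): f_x = -104 ≠ 0.
  x = 3: f_y(3, y) = 3*y**2 - 27; vanishes at y ∈ {-3, 3}. (3, -3): f_x = -160 ≠ 0; (3, 3): f_x = -232 ≠ 0.
  x = 4: f_y(4, y) = 3*y**2 - 4*y - 39; vanishes at y ∈ {-3}. (4, -3): f_x = -228 ≠ 0.
Only singular point on the grid: (-2, -3).
Classify: substitute x = -2 + u, y = -3 + v and expand: f = -2*u**3 - u**2 - 2*u*v**2 + v**3 + v**2.
No constant or linear terms (consistent with a singular point). Quadratic part: -u**2 + v**2. Cubic part: -2*u**3 - 2*u*v**2 + v**3.
The quadratic part v**2 - u**2 = (v − u)(v + u) splits into two distinct linear factors, so there are two distinct tangent lines y − -3 = ±(x − -2) — this is a node (ordinary double point).
Classification: node.


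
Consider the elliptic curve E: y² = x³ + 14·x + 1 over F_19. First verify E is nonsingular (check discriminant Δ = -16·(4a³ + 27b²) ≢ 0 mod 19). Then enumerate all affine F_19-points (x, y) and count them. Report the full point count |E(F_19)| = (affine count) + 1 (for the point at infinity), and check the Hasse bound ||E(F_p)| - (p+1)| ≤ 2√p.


Affine points = {(0, 1), (0, 18), (1, 4), (1, 15), (4, 8), (4, 11), (5, 5), (5, 14), (6, 4), (6, 15), (7, 9), (7, 10), (8, 6), (8, 13), (9, 1), (9, 18), (10, 1), (10, 18), (11, 2), (11, 17), (12, 4), (12, 15), (13, 9), (13, 10), (18, 9), (18, 10)}; affine count = 26; |E(F_19)| = 27.

Discriminant check: Δ ∝ 4a³ + 27b² = 4·14³ + 27·1² = 4·2744 + 27·1 ≡ 2 (mod 19). Nonzero ⇒ E is nonsingular.
For each x ∈ F_19, compute rhs = x³ + 14·x + 1 mod 19, then count y ∈ F_19 with y² ≡ rhs.
  x = 0: rhs = 1, matching y values: 1, 18 (2 points).
  x = 1: rhs = 16, matching y values: 4, 15 (2 points).
  x = 2: rhs = 18, matching y values: none (0 points).
  x = 3: rhs = 13, matching y values: none (0 points).
  x = 4: rhs = 7, matching y values: 8, 11 (2 points).
  x = 5: rhs = 6, matching y values: 5, 14 (2 points).
  x = 6: rhs = 16, matching y values: 4, 15 (2 points).
  x = 7: rhs = 5, matching y values: 9, 10 (2 points).
  x = 8: rhs = 17, matching y values: 6, 13 (2 points).
  x = 9: rhs = 1, matching y values: 1, 18 (2 points).
  x = 10: rhs = 1, matching y values: 1, 18 (2 points).
  x = 11: rhs = 4, matching y values: 2, 17 (2 points).
  x = 12: rhs = 16, matching y values: 4, 15 (2 points).
  x = 13: rhs = 5, matching y values: 9, 10 (2 points).
  x = 14: rhs = 15, matching y values: none (0 points).
  x = 15: rhs = 14, matching y values: none (0 points).
  x = 16: rhs = 8, matching y values: none (0 points).
  x = 17: rhs = 3, matching y values: none (0 points).
  x = 18: rhs = 5, matching y values: 9, 10 (2 points).
Total affine count: 26.
Full point count |E(F_19)| = 26 + 1 = 27.
Hasse bound: |27 − (19+1)| = |7| = 7 ≤ 2√19 ≈ 8.7178 ✓.
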